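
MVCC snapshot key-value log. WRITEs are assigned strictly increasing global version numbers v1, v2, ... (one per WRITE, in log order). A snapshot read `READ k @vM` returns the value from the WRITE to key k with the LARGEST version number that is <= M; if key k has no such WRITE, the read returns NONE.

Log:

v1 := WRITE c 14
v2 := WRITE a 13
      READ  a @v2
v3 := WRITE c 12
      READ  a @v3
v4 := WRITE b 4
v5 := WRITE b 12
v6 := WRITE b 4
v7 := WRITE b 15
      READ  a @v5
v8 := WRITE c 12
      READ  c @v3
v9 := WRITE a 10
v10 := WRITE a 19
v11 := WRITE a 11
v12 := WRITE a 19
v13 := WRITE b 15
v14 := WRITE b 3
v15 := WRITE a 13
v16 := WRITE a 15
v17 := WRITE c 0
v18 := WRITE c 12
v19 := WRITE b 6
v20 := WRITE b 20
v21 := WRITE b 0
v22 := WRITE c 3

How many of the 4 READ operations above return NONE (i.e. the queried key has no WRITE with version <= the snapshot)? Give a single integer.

v1: WRITE c=14  (c history now [(1, 14)])
v2: WRITE a=13  (a history now [(2, 13)])
READ a @v2: history=[(2, 13)] -> pick v2 -> 13
v3: WRITE c=12  (c history now [(1, 14), (3, 12)])
READ a @v3: history=[(2, 13)] -> pick v2 -> 13
v4: WRITE b=4  (b history now [(4, 4)])
v5: WRITE b=12  (b history now [(4, 4), (5, 12)])
v6: WRITE b=4  (b history now [(4, 4), (5, 12), (6, 4)])
v7: WRITE b=15  (b history now [(4, 4), (5, 12), (6, 4), (7, 15)])
READ a @v5: history=[(2, 13)] -> pick v2 -> 13
v8: WRITE c=12  (c history now [(1, 14), (3, 12), (8, 12)])
READ c @v3: history=[(1, 14), (3, 12), (8, 12)] -> pick v3 -> 12
v9: WRITE a=10  (a history now [(2, 13), (9, 10)])
v10: WRITE a=19  (a history now [(2, 13), (9, 10), (10, 19)])
v11: WRITE a=11  (a history now [(2, 13), (9, 10), (10, 19), (11, 11)])
v12: WRITE a=19  (a history now [(2, 13), (9, 10), (10, 19), (11, 11), (12, 19)])
v13: WRITE b=15  (b history now [(4, 4), (5, 12), (6, 4), (7, 15), (13, 15)])
v14: WRITE b=3  (b history now [(4, 4), (5, 12), (6, 4), (7, 15), (13, 15), (14, 3)])
v15: WRITE a=13  (a history now [(2, 13), (9, 10), (10, 19), (11, 11), (12, 19), (15, 13)])
v16: WRITE a=15  (a history now [(2, 13), (9, 10), (10, 19), (11, 11), (12, 19), (15, 13), (16, 15)])
v17: WRITE c=0  (c history now [(1, 14), (3, 12), (8, 12), (17, 0)])
v18: WRITE c=12  (c history now [(1, 14), (3, 12), (8, 12), (17, 0), (18, 12)])
v19: WRITE b=6  (b history now [(4, 4), (5, 12), (6, 4), (7, 15), (13, 15), (14, 3), (19, 6)])
v20: WRITE b=20  (b history now [(4, 4), (5, 12), (6, 4), (7, 15), (13, 15), (14, 3), (19, 6), (20, 20)])
v21: WRITE b=0  (b history now [(4, 4), (5, 12), (6, 4), (7, 15), (13, 15), (14, 3), (19, 6), (20, 20), (21, 0)])
v22: WRITE c=3  (c history now [(1, 14), (3, 12), (8, 12), (17, 0), (18, 12), (22, 3)])
Read results in order: ['13', '13', '13', '12']
NONE count = 0

Answer: 0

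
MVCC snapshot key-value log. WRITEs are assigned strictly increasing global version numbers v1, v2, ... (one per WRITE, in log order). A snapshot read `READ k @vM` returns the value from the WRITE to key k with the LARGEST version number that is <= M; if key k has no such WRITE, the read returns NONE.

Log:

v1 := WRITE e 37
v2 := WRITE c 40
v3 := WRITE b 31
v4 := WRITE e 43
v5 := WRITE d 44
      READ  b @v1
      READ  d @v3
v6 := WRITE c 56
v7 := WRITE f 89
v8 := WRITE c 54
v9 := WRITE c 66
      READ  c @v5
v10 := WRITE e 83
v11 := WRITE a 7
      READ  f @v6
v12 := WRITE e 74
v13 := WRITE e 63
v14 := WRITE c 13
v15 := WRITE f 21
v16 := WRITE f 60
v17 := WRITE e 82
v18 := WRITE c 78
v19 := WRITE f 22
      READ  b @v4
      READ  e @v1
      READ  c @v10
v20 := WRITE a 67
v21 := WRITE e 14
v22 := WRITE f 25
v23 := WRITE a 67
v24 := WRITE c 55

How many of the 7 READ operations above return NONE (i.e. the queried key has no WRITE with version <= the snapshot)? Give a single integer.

v1: WRITE e=37  (e history now [(1, 37)])
v2: WRITE c=40  (c history now [(2, 40)])
v3: WRITE b=31  (b history now [(3, 31)])
v4: WRITE e=43  (e history now [(1, 37), (4, 43)])
v5: WRITE d=44  (d history now [(5, 44)])
READ b @v1: history=[(3, 31)] -> no version <= 1 -> NONE
READ d @v3: history=[(5, 44)] -> no version <= 3 -> NONE
v6: WRITE c=56  (c history now [(2, 40), (6, 56)])
v7: WRITE f=89  (f history now [(7, 89)])
v8: WRITE c=54  (c history now [(2, 40), (6, 56), (8, 54)])
v9: WRITE c=66  (c history now [(2, 40), (6, 56), (8, 54), (9, 66)])
READ c @v5: history=[(2, 40), (6, 56), (8, 54), (9, 66)] -> pick v2 -> 40
v10: WRITE e=83  (e history now [(1, 37), (4, 43), (10, 83)])
v11: WRITE a=7  (a history now [(11, 7)])
READ f @v6: history=[(7, 89)] -> no version <= 6 -> NONE
v12: WRITE e=74  (e history now [(1, 37), (4, 43), (10, 83), (12, 74)])
v13: WRITE e=63  (e history now [(1, 37), (4, 43), (10, 83), (12, 74), (13, 63)])
v14: WRITE c=13  (c history now [(2, 40), (6, 56), (8, 54), (9, 66), (14, 13)])
v15: WRITE f=21  (f history now [(7, 89), (15, 21)])
v16: WRITE f=60  (f history now [(7, 89), (15, 21), (16, 60)])
v17: WRITE e=82  (e history now [(1, 37), (4, 43), (10, 83), (12, 74), (13, 63), (17, 82)])
v18: WRITE c=78  (c history now [(2, 40), (6, 56), (8, 54), (9, 66), (14, 13), (18, 78)])
v19: WRITE f=22  (f history now [(7, 89), (15, 21), (16, 60), (19, 22)])
READ b @v4: history=[(3, 31)] -> pick v3 -> 31
READ e @v1: history=[(1, 37), (4, 43), (10, 83), (12, 74), (13, 63), (17, 82)] -> pick v1 -> 37
READ c @v10: history=[(2, 40), (6, 56), (8, 54), (9, 66), (14, 13), (18, 78)] -> pick v9 -> 66
v20: WRITE a=67  (a history now [(11, 7), (20, 67)])
v21: WRITE e=14  (e history now [(1, 37), (4, 43), (10, 83), (12, 74), (13, 63), (17, 82), (21, 14)])
v22: WRITE f=25  (f history now [(7, 89), (15, 21), (16, 60), (19, 22), (22, 25)])
v23: WRITE a=67  (a history now [(11, 7), (20, 67), (23, 67)])
v24: WRITE c=55  (c history now [(2, 40), (6, 56), (8, 54), (9, 66), (14, 13), (18, 78), (24, 55)])
Read results in order: ['NONE', 'NONE', '40', 'NONE', '31', '37', '66']
NONE count = 3

Answer: 3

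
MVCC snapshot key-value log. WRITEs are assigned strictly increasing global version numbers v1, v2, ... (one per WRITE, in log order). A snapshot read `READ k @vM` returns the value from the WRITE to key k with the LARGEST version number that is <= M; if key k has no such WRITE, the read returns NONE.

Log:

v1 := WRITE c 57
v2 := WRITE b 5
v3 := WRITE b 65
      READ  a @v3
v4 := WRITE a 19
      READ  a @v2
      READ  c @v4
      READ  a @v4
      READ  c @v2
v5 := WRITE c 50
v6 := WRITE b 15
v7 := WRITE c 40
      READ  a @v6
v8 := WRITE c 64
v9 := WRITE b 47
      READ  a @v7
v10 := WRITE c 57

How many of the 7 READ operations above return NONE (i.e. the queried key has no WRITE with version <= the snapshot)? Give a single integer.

v1: WRITE c=57  (c history now [(1, 57)])
v2: WRITE b=5  (b history now [(2, 5)])
v3: WRITE b=65  (b history now [(2, 5), (3, 65)])
READ a @v3: history=[] -> no version <= 3 -> NONE
v4: WRITE a=19  (a history now [(4, 19)])
READ a @v2: history=[(4, 19)] -> no version <= 2 -> NONE
READ c @v4: history=[(1, 57)] -> pick v1 -> 57
READ a @v4: history=[(4, 19)] -> pick v4 -> 19
READ c @v2: history=[(1, 57)] -> pick v1 -> 57
v5: WRITE c=50  (c history now [(1, 57), (5, 50)])
v6: WRITE b=15  (b history now [(2, 5), (3, 65), (6, 15)])
v7: WRITE c=40  (c history now [(1, 57), (5, 50), (7, 40)])
READ a @v6: history=[(4, 19)] -> pick v4 -> 19
v8: WRITE c=64  (c history now [(1, 57), (5, 50), (7, 40), (8, 64)])
v9: WRITE b=47  (b history now [(2, 5), (3, 65), (6, 15), (9, 47)])
READ a @v7: history=[(4, 19)] -> pick v4 -> 19
v10: WRITE c=57  (c history now [(1, 57), (5, 50), (7, 40), (8, 64), (10, 57)])
Read results in order: ['NONE', 'NONE', '57', '19', '57', '19', '19']
NONE count = 2

Answer: 2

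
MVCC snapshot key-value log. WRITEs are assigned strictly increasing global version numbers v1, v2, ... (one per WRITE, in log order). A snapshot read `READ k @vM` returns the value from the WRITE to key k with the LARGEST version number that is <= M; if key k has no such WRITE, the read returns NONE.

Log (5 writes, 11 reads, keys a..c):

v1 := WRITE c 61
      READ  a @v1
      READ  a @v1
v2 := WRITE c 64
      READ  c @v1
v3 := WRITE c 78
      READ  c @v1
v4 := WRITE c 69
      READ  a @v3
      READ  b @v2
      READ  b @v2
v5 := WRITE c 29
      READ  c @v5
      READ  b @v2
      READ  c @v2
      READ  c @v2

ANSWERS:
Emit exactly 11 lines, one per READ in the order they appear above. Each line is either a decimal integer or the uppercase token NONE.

v1: WRITE c=61  (c history now [(1, 61)])
READ a @v1: history=[] -> no version <= 1 -> NONE
READ a @v1: history=[] -> no version <= 1 -> NONE
v2: WRITE c=64  (c history now [(1, 61), (2, 64)])
READ c @v1: history=[(1, 61), (2, 64)] -> pick v1 -> 61
v3: WRITE c=78  (c history now [(1, 61), (2, 64), (3, 78)])
READ c @v1: history=[(1, 61), (2, 64), (3, 78)] -> pick v1 -> 61
v4: WRITE c=69  (c history now [(1, 61), (2, 64), (3, 78), (4, 69)])
READ a @v3: history=[] -> no version <= 3 -> NONE
READ b @v2: history=[] -> no version <= 2 -> NONE
READ b @v2: history=[] -> no version <= 2 -> NONE
v5: WRITE c=29  (c history now [(1, 61), (2, 64), (3, 78), (4, 69), (5, 29)])
READ c @v5: history=[(1, 61), (2, 64), (3, 78), (4, 69), (5, 29)] -> pick v5 -> 29
READ b @v2: history=[] -> no version <= 2 -> NONE
READ c @v2: history=[(1, 61), (2, 64), (3, 78), (4, 69), (5, 29)] -> pick v2 -> 64
READ c @v2: history=[(1, 61), (2, 64), (3, 78), (4, 69), (5, 29)] -> pick v2 -> 64

Answer: NONE
NONE
61
61
NONE
NONE
NONE
29
NONE
64
64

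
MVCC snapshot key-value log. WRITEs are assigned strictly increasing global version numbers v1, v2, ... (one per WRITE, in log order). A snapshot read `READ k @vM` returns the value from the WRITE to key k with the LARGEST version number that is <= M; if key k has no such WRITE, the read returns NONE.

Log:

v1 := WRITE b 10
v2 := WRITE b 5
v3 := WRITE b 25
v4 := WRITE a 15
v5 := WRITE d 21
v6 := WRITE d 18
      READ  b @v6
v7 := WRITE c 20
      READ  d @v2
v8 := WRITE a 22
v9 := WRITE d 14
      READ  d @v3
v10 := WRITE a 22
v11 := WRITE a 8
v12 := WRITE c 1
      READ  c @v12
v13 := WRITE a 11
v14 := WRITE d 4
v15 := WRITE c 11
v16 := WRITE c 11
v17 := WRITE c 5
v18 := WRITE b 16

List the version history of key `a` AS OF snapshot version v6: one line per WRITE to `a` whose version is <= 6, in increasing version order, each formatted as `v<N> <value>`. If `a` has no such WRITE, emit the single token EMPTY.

Answer: v4 15

Derivation:
Scan writes for key=a with version <= 6:
  v1 WRITE b 10 -> skip
  v2 WRITE b 5 -> skip
  v3 WRITE b 25 -> skip
  v4 WRITE a 15 -> keep
  v5 WRITE d 21 -> skip
  v6 WRITE d 18 -> skip
  v7 WRITE c 20 -> skip
  v8 WRITE a 22 -> drop (> snap)
  v9 WRITE d 14 -> skip
  v10 WRITE a 22 -> drop (> snap)
  v11 WRITE a 8 -> drop (> snap)
  v12 WRITE c 1 -> skip
  v13 WRITE a 11 -> drop (> snap)
  v14 WRITE d 4 -> skip
  v15 WRITE c 11 -> skip
  v16 WRITE c 11 -> skip
  v17 WRITE c 5 -> skip
  v18 WRITE b 16 -> skip
Collected: [(4, 15)]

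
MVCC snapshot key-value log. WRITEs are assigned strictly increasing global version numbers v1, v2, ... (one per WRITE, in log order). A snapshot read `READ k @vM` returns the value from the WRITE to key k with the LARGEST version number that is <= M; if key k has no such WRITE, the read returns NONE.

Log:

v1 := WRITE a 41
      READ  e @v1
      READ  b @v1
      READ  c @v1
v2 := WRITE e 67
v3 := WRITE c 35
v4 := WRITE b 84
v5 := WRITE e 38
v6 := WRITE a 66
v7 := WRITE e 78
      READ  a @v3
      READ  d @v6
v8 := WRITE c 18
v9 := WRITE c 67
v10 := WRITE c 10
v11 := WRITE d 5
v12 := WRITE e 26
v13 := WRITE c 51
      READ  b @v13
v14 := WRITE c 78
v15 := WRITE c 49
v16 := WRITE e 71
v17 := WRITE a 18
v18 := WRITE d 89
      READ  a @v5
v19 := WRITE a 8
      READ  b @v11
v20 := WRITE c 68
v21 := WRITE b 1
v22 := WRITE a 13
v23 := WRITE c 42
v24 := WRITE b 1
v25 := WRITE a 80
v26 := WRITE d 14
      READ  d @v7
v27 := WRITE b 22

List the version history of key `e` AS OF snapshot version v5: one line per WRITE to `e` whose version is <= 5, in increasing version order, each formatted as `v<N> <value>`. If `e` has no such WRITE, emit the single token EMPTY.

Answer: v2 67
v5 38

Derivation:
Scan writes for key=e with version <= 5:
  v1 WRITE a 41 -> skip
  v2 WRITE e 67 -> keep
  v3 WRITE c 35 -> skip
  v4 WRITE b 84 -> skip
  v5 WRITE e 38 -> keep
  v6 WRITE a 66 -> skip
  v7 WRITE e 78 -> drop (> snap)
  v8 WRITE c 18 -> skip
  v9 WRITE c 67 -> skip
  v10 WRITE c 10 -> skip
  v11 WRITE d 5 -> skip
  v12 WRITE e 26 -> drop (> snap)
  v13 WRITE c 51 -> skip
  v14 WRITE c 78 -> skip
  v15 WRITE c 49 -> skip
  v16 WRITE e 71 -> drop (> snap)
  v17 WRITE a 18 -> skip
  v18 WRITE d 89 -> skip
  v19 WRITE a 8 -> skip
  v20 WRITE c 68 -> skip
  v21 WRITE b 1 -> skip
  v22 WRITE a 13 -> skip
  v23 WRITE c 42 -> skip
  v24 WRITE b 1 -> skip
  v25 WRITE a 80 -> skip
  v26 WRITE d 14 -> skip
  v27 WRITE b 22 -> skip
Collected: [(2, 67), (5, 38)]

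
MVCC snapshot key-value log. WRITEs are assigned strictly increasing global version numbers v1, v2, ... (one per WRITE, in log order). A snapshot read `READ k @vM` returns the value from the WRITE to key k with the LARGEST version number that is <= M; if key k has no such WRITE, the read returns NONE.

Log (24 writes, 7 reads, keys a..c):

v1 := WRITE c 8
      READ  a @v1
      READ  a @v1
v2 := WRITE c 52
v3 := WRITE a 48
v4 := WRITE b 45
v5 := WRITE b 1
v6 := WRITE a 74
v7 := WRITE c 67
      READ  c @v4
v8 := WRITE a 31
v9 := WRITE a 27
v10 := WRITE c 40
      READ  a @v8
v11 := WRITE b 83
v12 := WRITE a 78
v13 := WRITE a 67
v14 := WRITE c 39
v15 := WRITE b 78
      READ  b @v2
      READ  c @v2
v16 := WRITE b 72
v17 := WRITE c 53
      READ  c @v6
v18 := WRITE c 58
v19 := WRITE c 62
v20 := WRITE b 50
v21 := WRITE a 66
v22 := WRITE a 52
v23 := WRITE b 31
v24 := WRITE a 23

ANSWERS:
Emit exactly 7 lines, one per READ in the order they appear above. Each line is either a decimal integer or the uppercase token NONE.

v1: WRITE c=8  (c history now [(1, 8)])
READ a @v1: history=[] -> no version <= 1 -> NONE
READ a @v1: history=[] -> no version <= 1 -> NONE
v2: WRITE c=52  (c history now [(1, 8), (2, 52)])
v3: WRITE a=48  (a history now [(3, 48)])
v4: WRITE b=45  (b history now [(4, 45)])
v5: WRITE b=1  (b history now [(4, 45), (5, 1)])
v6: WRITE a=74  (a history now [(3, 48), (6, 74)])
v7: WRITE c=67  (c history now [(1, 8), (2, 52), (7, 67)])
READ c @v4: history=[(1, 8), (2, 52), (7, 67)] -> pick v2 -> 52
v8: WRITE a=31  (a history now [(3, 48), (6, 74), (8, 31)])
v9: WRITE a=27  (a history now [(3, 48), (6, 74), (8, 31), (9, 27)])
v10: WRITE c=40  (c history now [(1, 8), (2, 52), (7, 67), (10, 40)])
READ a @v8: history=[(3, 48), (6, 74), (8, 31), (9, 27)] -> pick v8 -> 31
v11: WRITE b=83  (b history now [(4, 45), (5, 1), (11, 83)])
v12: WRITE a=78  (a history now [(3, 48), (6, 74), (8, 31), (9, 27), (12, 78)])
v13: WRITE a=67  (a history now [(3, 48), (6, 74), (8, 31), (9, 27), (12, 78), (13, 67)])
v14: WRITE c=39  (c history now [(1, 8), (2, 52), (7, 67), (10, 40), (14, 39)])
v15: WRITE b=78  (b history now [(4, 45), (5, 1), (11, 83), (15, 78)])
READ b @v2: history=[(4, 45), (5, 1), (11, 83), (15, 78)] -> no version <= 2 -> NONE
READ c @v2: history=[(1, 8), (2, 52), (7, 67), (10, 40), (14, 39)] -> pick v2 -> 52
v16: WRITE b=72  (b history now [(4, 45), (5, 1), (11, 83), (15, 78), (16, 72)])
v17: WRITE c=53  (c history now [(1, 8), (2, 52), (7, 67), (10, 40), (14, 39), (17, 53)])
READ c @v6: history=[(1, 8), (2, 52), (7, 67), (10, 40), (14, 39), (17, 53)] -> pick v2 -> 52
v18: WRITE c=58  (c history now [(1, 8), (2, 52), (7, 67), (10, 40), (14, 39), (17, 53), (18, 58)])
v19: WRITE c=62  (c history now [(1, 8), (2, 52), (7, 67), (10, 40), (14, 39), (17, 53), (18, 58), (19, 62)])
v20: WRITE b=50  (b history now [(4, 45), (5, 1), (11, 83), (15, 78), (16, 72), (20, 50)])
v21: WRITE a=66  (a history now [(3, 48), (6, 74), (8, 31), (9, 27), (12, 78), (13, 67), (21, 66)])
v22: WRITE a=52  (a history now [(3, 48), (6, 74), (8, 31), (9, 27), (12, 78), (13, 67), (21, 66), (22, 52)])
v23: WRITE b=31  (b history now [(4, 45), (5, 1), (11, 83), (15, 78), (16, 72), (20, 50), (23, 31)])
v24: WRITE a=23  (a history now [(3, 48), (6, 74), (8, 31), (9, 27), (12, 78), (13, 67), (21, 66), (22, 52), (24, 23)])

Answer: NONE
NONE
52
31
NONE
52
52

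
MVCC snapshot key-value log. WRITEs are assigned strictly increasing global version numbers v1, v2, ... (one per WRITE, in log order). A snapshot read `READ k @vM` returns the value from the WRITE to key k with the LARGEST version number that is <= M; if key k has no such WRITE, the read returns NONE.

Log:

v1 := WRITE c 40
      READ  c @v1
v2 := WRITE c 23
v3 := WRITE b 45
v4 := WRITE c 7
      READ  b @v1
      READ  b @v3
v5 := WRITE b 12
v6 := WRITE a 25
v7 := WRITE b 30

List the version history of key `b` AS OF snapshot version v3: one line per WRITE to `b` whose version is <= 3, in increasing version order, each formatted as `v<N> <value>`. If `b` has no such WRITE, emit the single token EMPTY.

Scan writes for key=b with version <= 3:
  v1 WRITE c 40 -> skip
  v2 WRITE c 23 -> skip
  v3 WRITE b 45 -> keep
  v4 WRITE c 7 -> skip
  v5 WRITE b 12 -> drop (> snap)
  v6 WRITE a 25 -> skip
  v7 WRITE b 30 -> drop (> snap)
Collected: [(3, 45)]

Answer: v3 45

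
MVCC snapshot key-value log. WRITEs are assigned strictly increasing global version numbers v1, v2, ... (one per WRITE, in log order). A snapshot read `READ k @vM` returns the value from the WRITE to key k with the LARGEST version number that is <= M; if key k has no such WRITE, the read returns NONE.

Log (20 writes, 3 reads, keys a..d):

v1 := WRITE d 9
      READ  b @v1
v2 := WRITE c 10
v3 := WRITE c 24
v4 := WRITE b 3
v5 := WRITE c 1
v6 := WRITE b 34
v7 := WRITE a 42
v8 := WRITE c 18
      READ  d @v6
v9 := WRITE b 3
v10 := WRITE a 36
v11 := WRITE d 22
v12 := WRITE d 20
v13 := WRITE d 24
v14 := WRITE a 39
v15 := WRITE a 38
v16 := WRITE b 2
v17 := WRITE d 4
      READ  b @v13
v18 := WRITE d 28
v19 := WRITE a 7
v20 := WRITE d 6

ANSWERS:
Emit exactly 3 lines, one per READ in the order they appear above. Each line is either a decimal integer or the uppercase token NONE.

Answer: NONE
9
3

Derivation:
v1: WRITE d=9  (d history now [(1, 9)])
READ b @v1: history=[] -> no version <= 1 -> NONE
v2: WRITE c=10  (c history now [(2, 10)])
v3: WRITE c=24  (c history now [(2, 10), (3, 24)])
v4: WRITE b=3  (b history now [(4, 3)])
v5: WRITE c=1  (c history now [(2, 10), (3, 24), (5, 1)])
v6: WRITE b=34  (b history now [(4, 3), (6, 34)])
v7: WRITE a=42  (a history now [(7, 42)])
v8: WRITE c=18  (c history now [(2, 10), (3, 24), (5, 1), (8, 18)])
READ d @v6: history=[(1, 9)] -> pick v1 -> 9
v9: WRITE b=3  (b history now [(4, 3), (6, 34), (9, 3)])
v10: WRITE a=36  (a history now [(7, 42), (10, 36)])
v11: WRITE d=22  (d history now [(1, 9), (11, 22)])
v12: WRITE d=20  (d history now [(1, 9), (11, 22), (12, 20)])
v13: WRITE d=24  (d history now [(1, 9), (11, 22), (12, 20), (13, 24)])
v14: WRITE a=39  (a history now [(7, 42), (10, 36), (14, 39)])
v15: WRITE a=38  (a history now [(7, 42), (10, 36), (14, 39), (15, 38)])
v16: WRITE b=2  (b history now [(4, 3), (6, 34), (9, 3), (16, 2)])
v17: WRITE d=4  (d history now [(1, 9), (11, 22), (12, 20), (13, 24), (17, 4)])
READ b @v13: history=[(4, 3), (6, 34), (9, 3), (16, 2)] -> pick v9 -> 3
v18: WRITE d=28  (d history now [(1, 9), (11, 22), (12, 20), (13, 24), (17, 4), (18, 28)])
v19: WRITE a=7  (a history now [(7, 42), (10, 36), (14, 39), (15, 38), (19, 7)])
v20: WRITE d=6  (d history now [(1, 9), (11, 22), (12, 20), (13, 24), (17, 4), (18, 28), (20, 6)])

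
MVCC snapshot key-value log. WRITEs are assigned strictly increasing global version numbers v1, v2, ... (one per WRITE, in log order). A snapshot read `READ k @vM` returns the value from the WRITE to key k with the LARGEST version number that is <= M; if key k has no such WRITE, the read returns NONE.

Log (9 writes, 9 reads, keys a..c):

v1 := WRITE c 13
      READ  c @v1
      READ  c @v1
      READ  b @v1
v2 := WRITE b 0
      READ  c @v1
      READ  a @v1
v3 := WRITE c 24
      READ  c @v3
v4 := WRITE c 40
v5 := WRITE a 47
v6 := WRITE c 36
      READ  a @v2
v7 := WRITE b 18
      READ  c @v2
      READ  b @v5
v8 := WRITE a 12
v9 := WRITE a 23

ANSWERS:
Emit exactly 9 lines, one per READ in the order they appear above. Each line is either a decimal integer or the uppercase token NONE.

Answer: 13
13
NONE
13
NONE
24
NONE
13
0

Derivation:
v1: WRITE c=13  (c history now [(1, 13)])
READ c @v1: history=[(1, 13)] -> pick v1 -> 13
READ c @v1: history=[(1, 13)] -> pick v1 -> 13
READ b @v1: history=[] -> no version <= 1 -> NONE
v2: WRITE b=0  (b history now [(2, 0)])
READ c @v1: history=[(1, 13)] -> pick v1 -> 13
READ a @v1: history=[] -> no version <= 1 -> NONE
v3: WRITE c=24  (c history now [(1, 13), (3, 24)])
READ c @v3: history=[(1, 13), (3, 24)] -> pick v3 -> 24
v4: WRITE c=40  (c history now [(1, 13), (3, 24), (4, 40)])
v5: WRITE a=47  (a history now [(5, 47)])
v6: WRITE c=36  (c history now [(1, 13), (3, 24), (4, 40), (6, 36)])
READ a @v2: history=[(5, 47)] -> no version <= 2 -> NONE
v7: WRITE b=18  (b history now [(2, 0), (7, 18)])
READ c @v2: history=[(1, 13), (3, 24), (4, 40), (6, 36)] -> pick v1 -> 13
READ b @v5: history=[(2, 0), (7, 18)] -> pick v2 -> 0
v8: WRITE a=12  (a history now [(5, 47), (8, 12)])
v9: WRITE a=23  (a history now [(5, 47), (8, 12), (9, 23)])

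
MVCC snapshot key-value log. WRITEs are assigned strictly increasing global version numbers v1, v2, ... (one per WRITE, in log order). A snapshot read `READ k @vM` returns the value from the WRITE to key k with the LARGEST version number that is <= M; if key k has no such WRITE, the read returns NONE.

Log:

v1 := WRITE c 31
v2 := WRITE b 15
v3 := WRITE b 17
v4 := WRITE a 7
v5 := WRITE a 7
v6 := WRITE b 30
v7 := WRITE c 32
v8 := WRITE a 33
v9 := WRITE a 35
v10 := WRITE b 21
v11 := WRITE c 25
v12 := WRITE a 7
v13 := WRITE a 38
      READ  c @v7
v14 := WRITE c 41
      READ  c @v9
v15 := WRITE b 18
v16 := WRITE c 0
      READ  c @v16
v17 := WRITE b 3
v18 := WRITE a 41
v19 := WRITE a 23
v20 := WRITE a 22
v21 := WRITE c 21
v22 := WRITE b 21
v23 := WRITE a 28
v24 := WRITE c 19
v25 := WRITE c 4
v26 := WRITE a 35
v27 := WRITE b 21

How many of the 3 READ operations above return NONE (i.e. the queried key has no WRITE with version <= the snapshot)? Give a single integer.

Answer: 0

Derivation:
v1: WRITE c=31  (c history now [(1, 31)])
v2: WRITE b=15  (b history now [(2, 15)])
v3: WRITE b=17  (b history now [(2, 15), (3, 17)])
v4: WRITE a=7  (a history now [(4, 7)])
v5: WRITE a=7  (a history now [(4, 7), (5, 7)])
v6: WRITE b=30  (b history now [(2, 15), (3, 17), (6, 30)])
v7: WRITE c=32  (c history now [(1, 31), (7, 32)])
v8: WRITE a=33  (a history now [(4, 7), (5, 7), (8, 33)])
v9: WRITE a=35  (a history now [(4, 7), (5, 7), (8, 33), (9, 35)])
v10: WRITE b=21  (b history now [(2, 15), (3, 17), (6, 30), (10, 21)])
v11: WRITE c=25  (c history now [(1, 31), (7, 32), (11, 25)])
v12: WRITE a=7  (a history now [(4, 7), (5, 7), (8, 33), (9, 35), (12, 7)])
v13: WRITE a=38  (a history now [(4, 7), (5, 7), (8, 33), (9, 35), (12, 7), (13, 38)])
READ c @v7: history=[(1, 31), (7, 32), (11, 25)] -> pick v7 -> 32
v14: WRITE c=41  (c history now [(1, 31), (7, 32), (11, 25), (14, 41)])
READ c @v9: history=[(1, 31), (7, 32), (11, 25), (14, 41)] -> pick v7 -> 32
v15: WRITE b=18  (b history now [(2, 15), (3, 17), (6, 30), (10, 21), (15, 18)])
v16: WRITE c=0  (c history now [(1, 31), (7, 32), (11, 25), (14, 41), (16, 0)])
READ c @v16: history=[(1, 31), (7, 32), (11, 25), (14, 41), (16, 0)] -> pick v16 -> 0
v17: WRITE b=3  (b history now [(2, 15), (3, 17), (6, 30), (10, 21), (15, 18), (17, 3)])
v18: WRITE a=41  (a history now [(4, 7), (5, 7), (8, 33), (9, 35), (12, 7), (13, 38), (18, 41)])
v19: WRITE a=23  (a history now [(4, 7), (5, 7), (8, 33), (9, 35), (12, 7), (13, 38), (18, 41), (19, 23)])
v20: WRITE a=22  (a history now [(4, 7), (5, 7), (8, 33), (9, 35), (12, 7), (13, 38), (18, 41), (19, 23), (20, 22)])
v21: WRITE c=21  (c history now [(1, 31), (7, 32), (11, 25), (14, 41), (16, 0), (21, 21)])
v22: WRITE b=21  (b history now [(2, 15), (3, 17), (6, 30), (10, 21), (15, 18), (17, 3), (22, 21)])
v23: WRITE a=28  (a history now [(4, 7), (5, 7), (8, 33), (9, 35), (12, 7), (13, 38), (18, 41), (19, 23), (20, 22), (23, 28)])
v24: WRITE c=19  (c history now [(1, 31), (7, 32), (11, 25), (14, 41), (16, 0), (21, 21), (24, 19)])
v25: WRITE c=4  (c history now [(1, 31), (7, 32), (11, 25), (14, 41), (16, 0), (21, 21), (24, 19), (25, 4)])
v26: WRITE a=35  (a history now [(4, 7), (5, 7), (8, 33), (9, 35), (12, 7), (13, 38), (18, 41), (19, 23), (20, 22), (23, 28), (26, 35)])
v27: WRITE b=21  (b history now [(2, 15), (3, 17), (6, 30), (10, 21), (15, 18), (17, 3), (22, 21), (27, 21)])
Read results in order: ['32', '32', '0']
NONE count = 0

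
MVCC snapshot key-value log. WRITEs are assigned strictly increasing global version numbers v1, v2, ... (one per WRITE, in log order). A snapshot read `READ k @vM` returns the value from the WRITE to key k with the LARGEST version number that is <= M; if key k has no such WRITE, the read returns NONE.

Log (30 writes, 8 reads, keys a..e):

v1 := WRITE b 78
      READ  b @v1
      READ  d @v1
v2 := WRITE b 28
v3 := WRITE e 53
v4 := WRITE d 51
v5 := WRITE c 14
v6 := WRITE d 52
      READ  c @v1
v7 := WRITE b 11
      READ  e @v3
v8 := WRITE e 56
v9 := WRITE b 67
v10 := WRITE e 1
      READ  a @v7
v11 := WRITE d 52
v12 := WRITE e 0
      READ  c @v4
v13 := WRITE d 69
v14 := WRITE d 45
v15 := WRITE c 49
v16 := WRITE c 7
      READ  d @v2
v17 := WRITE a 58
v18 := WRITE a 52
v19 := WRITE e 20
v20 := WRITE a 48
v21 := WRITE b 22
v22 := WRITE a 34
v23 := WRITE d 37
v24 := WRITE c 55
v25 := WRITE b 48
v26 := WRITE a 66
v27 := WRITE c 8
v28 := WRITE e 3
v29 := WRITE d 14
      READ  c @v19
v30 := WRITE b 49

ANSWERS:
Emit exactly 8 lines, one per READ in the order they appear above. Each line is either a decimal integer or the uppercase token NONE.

Answer: 78
NONE
NONE
53
NONE
NONE
NONE
7

Derivation:
v1: WRITE b=78  (b history now [(1, 78)])
READ b @v1: history=[(1, 78)] -> pick v1 -> 78
READ d @v1: history=[] -> no version <= 1 -> NONE
v2: WRITE b=28  (b history now [(1, 78), (2, 28)])
v3: WRITE e=53  (e history now [(3, 53)])
v4: WRITE d=51  (d history now [(4, 51)])
v5: WRITE c=14  (c history now [(5, 14)])
v6: WRITE d=52  (d history now [(4, 51), (6, 52)])
READ c @v1: history=[(5, 14)] -> no version <= 1 -> NONE
v7: WRITE b=11  (b history now [(1, 78), (2, 28), (7, 11)])
READ e @v3: history=[(3, 53)] -> pick v3 -> 53
v8: WRITE e=56  (e history now [(3, 53), (8, 56)])
v9: WRITE b=67  (b history now [(1, 78), (2, 28), (7, 11), (9, 67)])
v10: WRITE e=1  (e history now [(3, 53), (8, 56), (10, 1)])
READ a @v7: history=[] -> no version <= 7 -> NONE
v11: WRITE d=52  (d history now [(4, 51), (6, 52), (11, 52)])
v12: WRITE e=0  (e history now [(3, 53), (8, 56), (10, 1), (12, 0)])
READ c @v4: history=[(5, 14)] -> no version <= 4 -> NONE
v13: WRITE d=69  (d history now [(4, 51), (6, 52), (11, 52), (13, 69)])
v14: WRITE d=45  (d history now [(4, 51), (6, 52), (11, 52), (13, 69), (14, 45)])
v15: WRITE c=49  (c history now [(5, 14), (15, 49)])
v16: WRITE c=7  (c history now [(5, 14), (15, 49), (16, 7)])
READ d @v2: history=[(4, 51), (6, 52), (11, 52), (13, 69), (14, 45)] -> no version <= 2 -> NONE
v17: WRITE a=58  (a history now [(17, 58)])
v18: WRITE a=52  (a history now [(17, 58), (18, 52)])
v19: WRITE e=20  (e history now [(3, 53), (8, 56), (10, 1), (12, 0), (19, 20)])
v20: WRITE a=48  (a history now [(17, 58), (18, 52), (20, 48)])
v21: WRITE b=22  (b history now [(1, 78), (2, 28), (7, 11), (9, 67), (21, 22)])
v22: WRITE a=34  (a history now [(17, 58), (18, 52), (20, 48), (22, 34)])
v23: WRITE d=37  (d history now [(4, 51), (6, 52), (11, 52), (13, 69), (14, 45), (23, 37)])
v24: WRITE c=55  (c history now [(5, 14), (15, 49), (16, 7), (24, 55)])
v25: WRITE b=48  (b history now [(1, 78), (2, 28), (7, 11), (9, 67), (21, 22), (25, 48)])
v26: WRITE a=66  (a history now [(17, 58), (18, 52), (20, 48), (22, 34), (26, 66)])
v27: WRITE c=8  (c history now [(5, 14), (15, 49), (16, 7), (24, 55), (27, 8)])
v28: WRITE e=3  (e history now [(3, 53), (8, 56), (10, 1), (12, 0), (19, 20), (28, 3)])
v29: WRITE d=14  (d history now [(4, 51), (6, 52), (11, 52), (13, 69), (14, 45), (23, 37), (29, 14)])
READ c @v19: history=[(5, 14), (15, 49), (16, 7), (24, 55), (27, 8)] -> pick v16 -> 7
v30: WRITE b=49  (b history now [(1, 78), (2, 28), (7, 11), (9, 67), (21, 22), (25, 48), (30, 49)])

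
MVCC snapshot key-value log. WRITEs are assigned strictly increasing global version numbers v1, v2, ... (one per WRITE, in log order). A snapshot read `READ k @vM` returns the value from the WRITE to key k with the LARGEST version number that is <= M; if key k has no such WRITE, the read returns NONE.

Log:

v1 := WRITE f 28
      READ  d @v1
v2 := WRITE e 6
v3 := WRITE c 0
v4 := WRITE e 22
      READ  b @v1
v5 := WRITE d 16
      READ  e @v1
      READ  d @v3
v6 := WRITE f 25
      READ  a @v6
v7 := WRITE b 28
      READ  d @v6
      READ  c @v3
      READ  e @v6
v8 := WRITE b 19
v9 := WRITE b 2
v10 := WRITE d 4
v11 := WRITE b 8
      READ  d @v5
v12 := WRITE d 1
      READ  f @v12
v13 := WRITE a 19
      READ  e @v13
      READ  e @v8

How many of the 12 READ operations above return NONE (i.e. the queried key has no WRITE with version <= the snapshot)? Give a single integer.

v1: WRITE f=28  (f history now [(1, 28)])
READ d @v1: history=[] -> no version <= 1 -> NONE
v2: WRITE e=6  (e history now [(2, 6)])
v3: WRITE c=0  (c history now [(3, 0)])
v4: WRITE e=22  (e history now [(2, 6), (4, 22)])
READ b @v1: history=[] -> no version <= 1 -> NONE
v5: WRITE d=16  (d history now [(5, 16)])
READ e @v1: history=[(2, 6), (4, 22)] -> no version <= 1 -> NONE
READ d @v3: history=[(5, 16)] -> no version <= 3 -> NONE
v6: WRITE f=25  (f history now [(1, 28), (6, 25)])
READ a @v6: history=[] -> no version <= 6 -> NONE
v7: WRITE b=28  (b history now [(7, 28)])
READ d @v6: history=[(5, 16)] -> pick v5 -> 16
READ c @v3: history=[(3, 0)] -> pick v3 -> 0
READ e @v6: history=[(2, 6), (4, 22)] -> pick v4 -> 22
v8: WRITE b=19  (b history now [(7, 28), (8, 19)])
v9: WRITE b=2  (b history now [(7, 28), (8, 19), (9, 2)])
v10: WRITE d=4  (d history now [(5, 16), (10, 4)])
v11: WRITE b=8  (b history now [(7, 28), (8, 19), (9, 2), (11, 8)])
READ d @v5: history=[(5, 16), (10, 4)] -> pick v5 -> 16
v12: WRITE d=1  (d history now [(5, 16), (10, 4), (12, 1)])
READ f @v12: history=[(1, 28), (6, 25)] -> pick v6 -> 25
v13: WRITE a=19  (a history now [(13, 19)])
READ e @v13: history=[(2, 6), (4, 22)] -> pick v4 -> 22
READ e @v8: history=[(2, 6), (4, 22)] -> pick v4 -> 22
Read results in order: ['NONE', 'NONE', 'NONE', 'NONE', 'NONE', '16', '0', '22', '16', '25', '22', '22']
NONE count = 5

Answer: 5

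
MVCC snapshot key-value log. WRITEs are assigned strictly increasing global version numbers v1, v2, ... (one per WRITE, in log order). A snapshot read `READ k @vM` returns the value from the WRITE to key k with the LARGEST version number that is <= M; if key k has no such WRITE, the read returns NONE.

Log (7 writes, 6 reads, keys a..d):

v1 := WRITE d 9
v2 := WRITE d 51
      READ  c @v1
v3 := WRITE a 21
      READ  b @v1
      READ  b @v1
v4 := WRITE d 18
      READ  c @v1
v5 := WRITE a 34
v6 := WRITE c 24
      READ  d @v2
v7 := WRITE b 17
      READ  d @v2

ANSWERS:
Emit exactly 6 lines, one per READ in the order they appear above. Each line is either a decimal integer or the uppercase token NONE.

v1: WRITE d=9  (d history now [(1, 9)])
v2: WRITE d=51  (d history now [(1, 9), (2, 51)])
READ c @v1: history=[] -> no version <= 1 -> NONE
v3: WRITE a=21  (a history now [(3, 21)])
READ b @v1: history=[] -> no version <= 1 -> NONE
READ b @v1: history=[] -> no version <= 1 -> NONE
v4: WRITE d=18  (d history now [(1, 9), (2, 51), (4, 18)])
READ c @v1: history=[] -> no version <= 1 -> NONE
v5: WRITE a=34  (a history now [(3, 21), (5, 34)])
v6: WRITE c=24  (c history now [(6, 24)])
READ d @v2: history=[(1, 9), (2, 51), (4, 18)] -> pick v2 -> 51
v7: WRITE b=17  (b history now [(7, 17)])
READ d @v2: history=[(1, 9), (2, 51), (4, 18)] -> pick v2 -> 51

Answer: NONE
NONE
NONE
NONE
51
51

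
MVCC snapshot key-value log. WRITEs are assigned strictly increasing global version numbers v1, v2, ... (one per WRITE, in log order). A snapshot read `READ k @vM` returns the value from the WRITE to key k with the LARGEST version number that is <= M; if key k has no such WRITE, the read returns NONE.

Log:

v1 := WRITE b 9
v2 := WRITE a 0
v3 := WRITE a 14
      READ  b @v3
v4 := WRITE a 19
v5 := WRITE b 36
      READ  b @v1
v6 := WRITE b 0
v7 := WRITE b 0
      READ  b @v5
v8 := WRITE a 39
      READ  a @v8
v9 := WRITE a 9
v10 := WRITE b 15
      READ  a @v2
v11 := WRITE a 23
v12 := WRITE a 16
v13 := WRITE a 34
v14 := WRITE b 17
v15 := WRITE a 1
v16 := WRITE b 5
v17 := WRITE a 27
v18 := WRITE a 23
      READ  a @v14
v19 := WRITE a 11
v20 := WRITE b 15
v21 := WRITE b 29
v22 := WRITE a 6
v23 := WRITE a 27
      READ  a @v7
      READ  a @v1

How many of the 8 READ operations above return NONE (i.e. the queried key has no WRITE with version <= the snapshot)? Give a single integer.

v1: WRITE b=9  (b history now [(1, 9)])
v2: WRITE a=0  (a history now [(2, 0)])
v3: WRITE a=14  (a history now [(2, 0), (3, 14)])
READ b @v3: history=[(1, 9)] -> pick v1 -> 9
v4: WRITE a=19  (a history now [(2, 0), (3, 14), (4, 19)])
v5: WRITE b=36  (b history now [(1, 9), (5, 36)])
READ b @v1: history=[(1, 9), (5, 36)] -> pick v1 -> 9
v6: WRITE b=0  (b history now [(1, 9), (5, 36), (6, 0)])
v7: WRITE b=0  (b history now [(1, 9), (5, 36), (6, 0), (7, 0)])
READ b @v5: history=[(1, 9), (5, 36), (6, 0), (7, 0)] -> pick v5 -> 36
v8: WRITE a=39  (a history now [(2, 0), (3, 14), (4, 19), (8, 39)])
READ a @v8: history=[(2, 0), (3, 14), (4, 19), (8, 39)] -> pick v8 -> 39
v9: WRITE a=9  (a history now [(2, 0), (3, 14), (4, 19), (8, 39), (9, 9)])
v10: WRITE b=15  (b history now [(1, 9), (5, 36), (6, 0), (7, 0), (10, 15)])
READ a @v2: history=[(2, 0), (3, 14), (4, 19), (8, 39), (9, 9)] -> pick v2 -> 0
v11: WRITE a=23  (a history now [(2, 0), (3, 14), (4, 19), (8, 39), (9, 9), (11, 23)])
v12: WRITE a=16  (a history now [(2, 0), (3, 14), (4, 19), (8, 39), (9, 9), (11, 23), (12, 16)])
v13: WRITE a=34  (a history now [(2, 0), (3, 14), (4, 19), (8, 39), (9, 9), (11, 23), (12, 16), (13, 34)])
v14: WRITE b=17  (b history now [(1, 9), (5, 36), (6, 0), (7, 0), (10, 15), (14, 17)])
v15: WRITE a=1  (a history now [(2, 0), (3, 14), (4, 19), (8, 39), (9, 9), (11, 23), (12, 16), (13, 34), (15, 1)])
v16: WRITE b=5  (b history now [(1, 9), (5, 36), (6, 0), (7, 0), (10, 15), (14, 17), (16, 5)])
v17: WRITE a=27  (a history now [(2, 0), (3, 14), (4, 19), (8, 39), (9, 9), (11, 23), (12, 16), (13, 34), (15, 1), (17, 27)])
v18: WRITE a=23  (a history now [(2, 0), (3, 14), (4, 19), (8, 39), (9, 9), (11, 23), (12, 16), (13, 34), (15, 1), (17, 27), (18, 23)])
READ a @v14: history=[(2, 0), (3, 14), (4, 19), (8, 39), (9, 9), (11, 23), (12, 16), (13, 34), (15, 1), (17, 27), (18, 23)] -> pick v13 -> 34
v19: WRITE a=11  (a history now [(2, 0), (3, 14), (4, 19), (8, 39), (9, 9), (11, 23), (12, 16), (13, 34), (15, 1), (17, 27), (18, 23), (19, 11)])
v20: WRITE b=15  (b history now [(1, 9), (5, 36), (6, 0), (7, 0), (10, 15), (14, 17), (16, 5), (20, 15)])
v21: WRITE b=29  (b history now [(1, 9), (5, 36), (6, 0), (7, 0), (10, 15), (14, 17), (16, 5), (20, 15), (21, 29)])
v22: WRITE a=6  (a history now [(2, 0), (3, 14), (4, 19), (8, 39), (9, 9), (11, 23), (12, 16), (13, 34), (15, 1), (17, 27), (18, 23), (19, 11), (22, 6)])
v23: WRITE a=27  (a history now [(2, 0), (3, 14), (4, 19), (8, 39), (9, 9), (11, 23), (12, 16), (13, 34), (15, 1), (17, 27), (18, 23), (19, 11), (22, 6), (23, 27)])
READ a @v7: history=[(2, 0), (3, 14), (4, 19), (8, 39), (9, 9), (11, 23), (12, 16), (13, 34), (15, 1), (17, 27), (18, 23), (19, 11), (22, 6), (23, 27)] -> pick v4 -> 19
READ a @v1: history=[(2, 0), (3, 14), (4, 19), (8, 39), (9, 9), (11, 23), (12, 16), (13, 34), (15, 1), (17, 27), (18, 23), (19, 11), (22, 6), (23, 27)] -> no version <= 1 -> NONE
Read results in order: ['9', '9', '36', '39', '0', '34', '19', 'NONE']
NONE count = 1

Answer: 1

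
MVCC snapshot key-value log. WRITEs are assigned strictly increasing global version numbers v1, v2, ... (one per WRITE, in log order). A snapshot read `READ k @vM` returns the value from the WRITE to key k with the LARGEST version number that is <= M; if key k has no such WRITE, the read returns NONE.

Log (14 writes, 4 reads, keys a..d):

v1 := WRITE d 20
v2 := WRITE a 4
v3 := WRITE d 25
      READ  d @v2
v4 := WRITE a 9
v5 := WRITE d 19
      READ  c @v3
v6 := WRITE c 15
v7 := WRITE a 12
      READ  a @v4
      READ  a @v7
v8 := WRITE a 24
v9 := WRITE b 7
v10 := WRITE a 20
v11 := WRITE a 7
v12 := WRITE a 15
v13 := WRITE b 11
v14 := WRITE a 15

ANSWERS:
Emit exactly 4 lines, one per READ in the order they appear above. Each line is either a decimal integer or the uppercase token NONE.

Answer: 20
NONE
9
12

Derivation:
v1: WRITE d=20  (d history now [(1, 20)])
v2: WRITE a=4  (a history now [(2, 4)])
v3: WRITE d=25  (d history now [(1, 20), (3, 25)])
READ d @v2: history=[(1, 20), (3, 25)] -> pick v1 -> 20
v4: WRITE a=9  (a history now [(2, 4), (4, 9)])
v5: WRITE d=19  (d history now [(1, 20), (3, 25), (5, 19)])
READ c @v3: history=[] -> no version <= 3 -> NONE
v6: WRITE c=15  (c history now [(6, 15)])
v7: WRITE a=12  (a history now [(2, 4), (4, 9), (7, 12)])
READ a @v4: history=[(2, 4), (4, 9), (7, 12)] -> pick v4 -> 9
READ a @v7: history=[(2, 4), (4, 9), (7, 12)] -> pick v7 -> 12
v8: WRITE a=24  (a history now [(2, 4), (4, 9), (7, 12), (8, 24)])
v9: WRITE b=7  (b history now [(9, 7)])
v10: WRITE a=20  (a history now [(2, 4), (4, 9), (7, 12), (8, 24), (10, 20)])
v11: WRITE a=7  (a history now [(2, 4), (4, 9), (7, 12), (8, 24), (10, 20), (11, 7)])
v12: WRITE a=15  (a history now [(2, 4), (4, 9), (7, 12), (8, 24), (10, 20), (11, 7), (12, 15)])
v13: WRITE b=11  (b history now [(9, 7), (13, 11)])
v14: WRITE a=15  (a history now [(2, 4), (4, 9), (7, 12), (8, 24), (10, 20), (11, 7), (12, 15), (14, 15)])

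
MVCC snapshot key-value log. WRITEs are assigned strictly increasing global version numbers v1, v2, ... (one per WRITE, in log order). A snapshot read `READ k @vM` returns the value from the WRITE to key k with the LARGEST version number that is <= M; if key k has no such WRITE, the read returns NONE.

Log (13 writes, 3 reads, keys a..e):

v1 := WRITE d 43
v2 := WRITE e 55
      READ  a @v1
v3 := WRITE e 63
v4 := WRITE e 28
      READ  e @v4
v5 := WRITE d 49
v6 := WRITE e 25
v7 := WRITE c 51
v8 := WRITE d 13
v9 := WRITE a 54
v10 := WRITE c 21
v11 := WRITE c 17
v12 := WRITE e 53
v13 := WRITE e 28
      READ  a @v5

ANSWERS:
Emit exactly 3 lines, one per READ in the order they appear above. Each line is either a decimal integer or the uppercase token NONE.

Answer: NONE
28
NONE

Derivation:
v1: WRITE d=43  (d history now [(1, 43)])
v2: WRITE e=55  (e history now [(2, 55)])
READ a @v1: history=[] -> no version <= 1 -> NONE
v3: WRITE e=63  (e history now [(2, 55), (3, 63)])
v4: WRITE e=28  (e history now [(2, 55), (3, 63), (4, 28)])
READ e @v4: history=[(2, 55), (3, 63), (4, 28)] -> pick v4 -> 28
v5: WRITE d=49  (d history now [(1, 43), (5, 49)])
v6: WRITE e=25  (e history now [(2, 55), (3, 63), (4, 28), (6, 25)])
v7: WRITE c=51  (c history now [(7, 51)])
v8: WRITE d=13  (d history now [(1, 43), (5, 49), (8, 13)])
v9: WRITE a=54  (a history now [(9, 54)])
v10: WRITE c=21  (c history now [(7, 51), (10, 21)])
v11: WRITE c=17  (c history now [(7, 51), (10, 21), (11, 17)])
v12: WRITE e=53  (e history now [(2, 55), (3, 63), (4, 28), (6, 25), (12, 53)])
v13: WRITE e=28  (e history now [(2, 55), (3, 63), (4, 28), (6, 25), (12, 53), (13, 28)])
READ a @v5: history=[(9, 54)] -> no version <= 5 -> NONE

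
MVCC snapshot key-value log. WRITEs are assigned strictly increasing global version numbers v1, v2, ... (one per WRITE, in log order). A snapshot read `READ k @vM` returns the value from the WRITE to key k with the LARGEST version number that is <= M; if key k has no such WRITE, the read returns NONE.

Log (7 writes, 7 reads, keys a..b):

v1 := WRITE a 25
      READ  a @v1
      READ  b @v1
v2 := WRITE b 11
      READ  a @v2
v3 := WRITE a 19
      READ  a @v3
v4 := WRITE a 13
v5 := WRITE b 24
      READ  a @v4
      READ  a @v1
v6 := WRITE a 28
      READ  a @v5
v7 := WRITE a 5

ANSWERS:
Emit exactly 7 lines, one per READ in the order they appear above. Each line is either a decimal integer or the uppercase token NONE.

v1: WRITE a=25  (a history now [(1, 25)])
READ a @v1: history=[(1, 25)] -> pick v1 -> 25
READ b @v1: history=[] -> no version <= 1 -> NONE
v2: WRITE b=11  (b history now [(2, 11)])
READ a @v2: history=[(1, 25)] -> pick v1 -> 25
v3: WRITE a=19  (a history now [(1, 25), (3, 19)])
READ a @v3: history=[(1, 25), (3, 19)] -> pick v3 -> 19
v4: WRITE a=13  (a history now [(1, 25), (3, 19), (4, 13)])
v5: WRITE b=24  (b history now [(2, 11), (5, 24)])
READ a @v4: history=[(1, 25), (3, 19), (4, 13)] -> pick v4 -> 13
READ a @v1: history=[(1, 25), (3, 19), (4, 13)] -> pick v1 -> 25
v6: WRITE a=28  (a history now [(1, 25), (3, 19), (4, 13), (6, 28)])
READ a @v5: history=[(1, 25), (3, 19), (4, 13), (6, 28)] -> pick v4 -> 13
v7: WRITE a=5  (a history now [(1, 25), (3, 19), (4, 13), (6, 28), (7, 5)])

Answer: 25
NONE
25
19
13
25
13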